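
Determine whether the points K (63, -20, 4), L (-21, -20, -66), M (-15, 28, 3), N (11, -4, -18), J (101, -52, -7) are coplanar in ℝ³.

The plane through K, L, M has normal n = KL × KM = (3360, 5376, -4032) and equation n·P = 88032.
Checking the remaining points: n·N = 88032, n·J = 88032.
All equal 88032, so all 5 points lie in one plane.

Yes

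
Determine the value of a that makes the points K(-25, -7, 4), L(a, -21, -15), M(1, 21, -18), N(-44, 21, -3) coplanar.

Normal to plane KMN: n = (420, 600, 1260); plane equation n·P = -9660.
Requiring n·L = -9660: (420)a + (-31500) = -9660.
So a = 52.

52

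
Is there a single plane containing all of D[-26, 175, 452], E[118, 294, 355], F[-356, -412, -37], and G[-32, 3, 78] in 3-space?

A normal to the plane through D, E, F is n = DE × DF = (-115130, 102426, -45258).
The plane has equation n·P = 461314. For G: n·G = 461314.
Equal, so G lies in the plane and all four are coplanar.

Yes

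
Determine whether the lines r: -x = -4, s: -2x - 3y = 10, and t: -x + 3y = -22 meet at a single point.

Yes

Intersecting r and s: solving the 2×2 system gives (x, y) = (4, -6).
Substitute into t: (-1)(4) + (3)(-6) = -22.
This equals -22, so (4, -6) lies on all three lines and they are concurrent.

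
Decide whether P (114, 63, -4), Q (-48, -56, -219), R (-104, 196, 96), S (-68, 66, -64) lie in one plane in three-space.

Yes

A normal to the plane through P, Q, R is n = PQ × PR = (16695, 63070, -47488).
The plane has equation n·X = 6066592. For S: n·S = 6066592.
Equal, so S lies in the plane and all four are coplanar.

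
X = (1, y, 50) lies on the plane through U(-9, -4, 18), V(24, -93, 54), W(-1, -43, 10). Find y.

-9

Coplanarity requires UV · (UW × UX) = 0.
UV = (33, -89, 36), UW = (8, -39, -8); the triple product is linear in y with coefficient 552 and constant term 4968.
Setting it to zero: y = -9.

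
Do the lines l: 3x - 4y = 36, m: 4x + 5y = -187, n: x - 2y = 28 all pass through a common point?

No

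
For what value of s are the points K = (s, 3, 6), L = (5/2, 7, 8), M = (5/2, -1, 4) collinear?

Direction LM = (0, -8, -4). From the y-coordinate of K, the parameter along the line is τ = (3 − 7)/(-8) = 1/2.
Then s = 5/2 + 1/2·(0) = 5/2.

5/2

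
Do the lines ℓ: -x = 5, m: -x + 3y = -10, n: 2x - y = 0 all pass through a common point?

No

Intersecting ℓ and m: solving the 2×2 system gives (x, y) = (-5, -5).
Substitute into n: (2)(-5) + (-1)(-5) = -5.
But n requires 0 ≠ -5, so the three lines have no common point.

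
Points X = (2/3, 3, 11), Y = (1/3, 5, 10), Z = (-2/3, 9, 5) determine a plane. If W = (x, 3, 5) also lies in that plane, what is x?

Coplanarity requires XY · (XZ × XW) = 0.
XY = (-1/3, 2, -1), XZ = (-4/3, 6, -6); the triple product is linear in x with coefficient -6 and constant term 0.
Setting it to zero: x = 0.

0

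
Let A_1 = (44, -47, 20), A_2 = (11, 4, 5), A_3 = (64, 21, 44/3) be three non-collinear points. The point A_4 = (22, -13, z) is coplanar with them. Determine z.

A normal to the plane is n = A_1A_2 × A_1A_3 = (748, -476, -3264).
A_4 lies in the plane iff n · A_1A_4 = 0.
This gives (-3264)z + (32640) = 0, so z = 10.

10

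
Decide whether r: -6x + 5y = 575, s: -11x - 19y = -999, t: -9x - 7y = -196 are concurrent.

No

Intersecting r and s: solving the 2×2 system gives (x, y) = (-5930/169, 12319/169).
Substitute into t: (-9)(-5930/169) + (-7)(12319/169) = -32863/169.
But t requires -196 ≠ -32863/169, so the three lines have no common point.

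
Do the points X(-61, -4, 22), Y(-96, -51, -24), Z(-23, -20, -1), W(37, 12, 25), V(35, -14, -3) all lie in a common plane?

Yes

The plane through X, Y, Z has normal n = XY × XZ = (345, -2553, 2346) and equation n·P = 40779.
Checking the remaining points: n·W = 40779, n·V = 40779.
All equal 40779, so all 5 points lie in one plane.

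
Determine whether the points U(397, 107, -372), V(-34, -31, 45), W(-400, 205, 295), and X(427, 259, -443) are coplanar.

The four points are coplanar iff the 3×3 determinant with rows UV, UW, UX is zero.
Rows: (-431, -138, 417), (-797, 98, 667), (30, 152, -71).
Expanding along the first row: (-431)(-108342) − (-138)(36577) + (417)(-124084) = 0.
Zero determinant ⇒ coplanar.

Yes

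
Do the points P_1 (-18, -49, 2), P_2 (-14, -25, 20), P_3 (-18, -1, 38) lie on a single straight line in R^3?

No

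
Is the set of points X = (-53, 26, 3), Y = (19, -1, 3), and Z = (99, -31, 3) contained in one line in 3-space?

Yes

XY = (72, -27, 0), XZ = (152, -57, 0).
XY × XZ = (0, 0, 0).
The cross product vanishes, so the three points are collinear.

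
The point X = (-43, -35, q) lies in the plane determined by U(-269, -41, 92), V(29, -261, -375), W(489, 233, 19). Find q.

-31

Coplanarity requires UV · (UW × UX) = 0.
UV = (298, -220, -467), UW = (758, 274, -73); the triple product is linear in q with coefficient 248412 and constant term 7700772.
Setting it to zero: q = -31.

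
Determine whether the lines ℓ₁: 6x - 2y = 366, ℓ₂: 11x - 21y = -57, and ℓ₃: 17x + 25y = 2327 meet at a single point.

Intersecting ℓ₁ and ℓ₂: solving the 2×2 system gives (x, y) = (75, 42).
Substitute into ℓ₃: (17)(75) + (25)(42) = 2325.
But ℓ₃ requires 2327 ≠ 2325, so the three lines have no common point.

No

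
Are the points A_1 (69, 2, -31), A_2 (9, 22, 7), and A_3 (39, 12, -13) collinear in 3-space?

No

A_1A_2 = (-60, 20, 38), A_1A_3 = (-30, 10, 18).
Comparing components 2 and 3: (20)(18) − (38)(10) = -20 ≠ 0, so A_1A_2 and A_1A_3 are not parallel and the points are not collinear.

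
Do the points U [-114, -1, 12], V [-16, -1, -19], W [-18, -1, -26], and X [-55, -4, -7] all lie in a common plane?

With U as base: UV = (98, 0, -31), UW = (96, 0, -38), UX = (59, -3, -19).
UW × UX = (-114, -418, -288).
UV · (UW × UX) = -2244.
Since -2244 ≠ 0, the four points are not coplanar.

No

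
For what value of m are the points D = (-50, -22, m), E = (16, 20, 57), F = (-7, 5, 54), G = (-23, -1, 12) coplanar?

39

Coplanarity ⇔ det[DE; DF; DG] = 0.
Expanding, this is linear in m: (102)m + (-3978) = 0.
So m = 39.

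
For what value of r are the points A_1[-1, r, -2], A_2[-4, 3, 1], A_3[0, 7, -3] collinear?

Collinearity requires A_1A_2 × A_1A_3 = 0; each component is linear in r.
The x-component gives (4)r + (-24) = 0, so r = 6.
The remaining components then also vanish.

6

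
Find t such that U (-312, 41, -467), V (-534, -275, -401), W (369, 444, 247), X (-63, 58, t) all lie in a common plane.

The points are coplanar iff UV · (UW × UX) = 0.
Expanding, this is linear in t: (125730)t + (-628650) = 0.
So t = 5.

5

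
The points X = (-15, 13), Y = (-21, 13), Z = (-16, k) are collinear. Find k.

13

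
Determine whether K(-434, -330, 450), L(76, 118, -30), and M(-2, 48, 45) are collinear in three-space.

No

KL = (510, 448, -480), KM = (432, 378, -405).
Comparing components 3 and 1: (-480)(432) − (510)(-405) = -810 ≠ 0, so KL and KM are not parallel and the points are not collinear.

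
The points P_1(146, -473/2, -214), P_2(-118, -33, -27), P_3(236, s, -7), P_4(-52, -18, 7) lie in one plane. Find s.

Normal to plane P_1P_2P_4: n = (4114, 21318, -17391); plane equation n·P = -719389.
Requiring n·P_3 = -719389: (21318)s + (1092641) = -719389.
So s = -85.

-85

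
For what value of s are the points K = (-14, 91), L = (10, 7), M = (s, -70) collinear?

The three points are collinear iff det[KL; KM] = 0.
This determinant is linear in s: (84)s + (-2688) = 0, so s = 32.

32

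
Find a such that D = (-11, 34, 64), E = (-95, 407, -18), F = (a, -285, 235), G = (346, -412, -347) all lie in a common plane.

10

Normal to plane DEG: n = (-189875, -63798, -95697); plane equation n·P = -6205115.
Requiring n·F = -6205115: (-189875)a + (-4306365) = -6205115.
So a = 10.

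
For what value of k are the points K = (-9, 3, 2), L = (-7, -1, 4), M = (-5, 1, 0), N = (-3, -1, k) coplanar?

0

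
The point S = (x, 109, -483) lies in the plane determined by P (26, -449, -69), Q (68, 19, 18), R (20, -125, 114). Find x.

A normal to the plane is n = PQ × PR = (57456, -8208, 16416).
S lies in the plane iff n · PS = 0.
This gives (57456)x + (-12870144) = 0, so x = 224.

224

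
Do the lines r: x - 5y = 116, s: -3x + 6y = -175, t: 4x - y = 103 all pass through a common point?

Intersecting r and s: solving the 2×2 system gives (x, y) = (179/9, -173/9).
Substitute into t: (4)(179/9) + (-1)(-173/9) = 889/9.
But t requires 103 ≠ 889/9, so the three lines have no common point.

No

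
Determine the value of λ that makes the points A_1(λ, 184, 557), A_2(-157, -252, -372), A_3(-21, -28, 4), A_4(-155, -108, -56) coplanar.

Coplanarity ⇔ det[A_1A_2; A_1A_3; A_1A_4] = 0.
Expanding, this is linear in λ: (-16640)λ + (-1980160) = 0.
So λ = -119.

-119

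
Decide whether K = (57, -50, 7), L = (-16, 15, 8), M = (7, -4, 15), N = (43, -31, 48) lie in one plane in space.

A normal to the plane through K, L, M is n = KL × KM = (474, 534, -108).
The plane has equation n·P = -438. For N: n·N = -1356.
-1356 ≠ -438, so N is off the plane.

No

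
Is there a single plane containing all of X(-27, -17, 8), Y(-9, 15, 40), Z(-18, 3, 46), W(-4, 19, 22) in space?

Yes

A normal to the plane through X, Y, Z is n = XY × XZ = (576, -396, 72).
The plane has equation n·P = -8244. For W: n·W = -8244.
Equal, so W lies in the plane and all four are coplanar.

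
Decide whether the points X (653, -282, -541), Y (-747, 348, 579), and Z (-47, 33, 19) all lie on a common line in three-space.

Yes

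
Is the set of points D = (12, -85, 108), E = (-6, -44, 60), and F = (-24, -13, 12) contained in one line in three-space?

No

DE = (-18, 41, -48), DF = (-36, 72, -96).
DE × DF = (-480, 0, 180).
The cross product is nonzero, so the points do not lie on one line.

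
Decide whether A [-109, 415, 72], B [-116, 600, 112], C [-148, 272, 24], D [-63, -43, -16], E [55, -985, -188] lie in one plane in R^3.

The plane through A, B, C has normal n = AB × AC = (-3160, -1896, 8216) and equation n·P = 149152.
Checking the remaining points: n·D = 149152, n·E = 149152.
All equal 149152, so all 5 points lie in one plane.

Yes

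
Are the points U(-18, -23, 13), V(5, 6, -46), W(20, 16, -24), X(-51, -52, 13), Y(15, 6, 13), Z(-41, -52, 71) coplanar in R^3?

No

The plane through U, V, W has normal n = UV × UW = (1228, -1391, -205) and equation n·P = 7224.
Checking the remaining points: n·X = 7039, n·Y = 7409, n·Z = 7429.
Since n·X = 7039 ≠ 7224, X is off the plane and the points are not all coplanar.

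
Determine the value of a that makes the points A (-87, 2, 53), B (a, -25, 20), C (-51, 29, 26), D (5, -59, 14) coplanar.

-19

Normal to plane ACD: n = (-2700, -1080, -4680); plane equation n·P = -15300.
Requiring n·B = -15300: (-2700)a + (-66600) = -15300.
So a = -19.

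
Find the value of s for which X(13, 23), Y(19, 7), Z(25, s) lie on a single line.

-9

Collinearity: (Z − X) must be parallel to (Y − X) = (6, -16).
Cross-multiplying the components: (s − 23)·(6) = (12)·(-16).
Solving gives s = -9.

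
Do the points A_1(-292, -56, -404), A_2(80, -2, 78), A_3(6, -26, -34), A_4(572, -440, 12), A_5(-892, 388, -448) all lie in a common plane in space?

No

The plane through A_1, A_2, A_3 has normal n = A_1A_2 × A_1A_3 = (5520, 5996, -4932) and equation n·P = 44912.
Checking the remaining points: n·A_4 = 460016, n·A_5 = -387856.
Since n·A_4 = 460016 ≠ 44912, A_4 is off the plane and the points are not all coplanar.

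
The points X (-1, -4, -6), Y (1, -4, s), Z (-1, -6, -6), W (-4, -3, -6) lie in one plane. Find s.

-6

The points are coplanar iff XY · (XZ × XW) = 0.
Expanding, this is linear in s: (-6)s + (-36) = 0.
So s = -6.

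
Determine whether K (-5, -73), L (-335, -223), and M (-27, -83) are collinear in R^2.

Yes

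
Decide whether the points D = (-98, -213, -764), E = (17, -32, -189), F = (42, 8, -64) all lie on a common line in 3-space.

DE = (115, 181, 575), DF = (140, 221, 700).
Comparing components 2 and 3: (181)(700) − (575)(221) = -375 ≠ 0, so DE and DF are not parallel and the points are not collinear.

No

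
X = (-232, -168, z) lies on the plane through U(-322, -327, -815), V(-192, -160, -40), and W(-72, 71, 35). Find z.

The plane through U, V, W has equation −166500x + 83250y + 9990z = 18248400.
Substituting X: (9990)z + (24642000) = 18248400, so z = -640.

-640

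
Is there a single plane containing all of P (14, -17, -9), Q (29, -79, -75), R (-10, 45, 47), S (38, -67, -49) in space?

Yes

The four points are coplanar iff the 3×3 determinant with rows PQ, PR, PS is zero.
Rows: (15, -62, -66), (-24, 62, 56), (24, -50, -40).
Expanding along the first row: (15)(320) − (-62)(-384) + (-66)(-288) = 0.
Zero determinant ⇒ coplanar.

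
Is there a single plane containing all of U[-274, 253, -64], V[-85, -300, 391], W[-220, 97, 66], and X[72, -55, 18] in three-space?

No

With U as base: UV = (189, -553, 455), UW = (54, -156, 130), UX = (346, -308, 82).
UW × UX = (27248, 40552, 37344).
UV · (UW × UX) = -283864.
Since -283864 ≠ 0, the four points are not coplanar.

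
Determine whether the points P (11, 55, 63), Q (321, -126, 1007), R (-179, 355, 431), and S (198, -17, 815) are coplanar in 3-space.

No

With P as base: PQ = (310, -181, 944), PR = (-190, 300, 368), PS = (187, -72, 752).
PR × PS = (252096, 211696, -42420).
PQ · (PR × PS) = -211696.
Since -211696 ≠ 0, the four points are not coplanar.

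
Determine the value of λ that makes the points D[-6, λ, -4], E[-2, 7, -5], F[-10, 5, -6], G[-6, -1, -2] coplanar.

3

The points are coplanar iff DE · (DF × DG) = 0.
Expanding, this is linear in λ: (-28)λ + (84) = 0.
So λ = 3.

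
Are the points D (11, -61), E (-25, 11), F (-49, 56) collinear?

No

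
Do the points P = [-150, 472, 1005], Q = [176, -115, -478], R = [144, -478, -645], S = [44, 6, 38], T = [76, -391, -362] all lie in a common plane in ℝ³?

No

The plane through P, Q, R has normal n = PQ × PR = (-440300, 101898, -137122) and equation n·X = -23666754.
Checking the remaining points: n·S = -23972448, n·T = -23666754.
Since n·S = -23972448 ≠ -23666754, S is off the plane and the points are not all coplanar.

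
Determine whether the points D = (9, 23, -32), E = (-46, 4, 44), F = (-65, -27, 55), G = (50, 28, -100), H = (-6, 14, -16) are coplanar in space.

The plane through D, E, F has normal n = DE × DF = (2147, -839, 1344) and equation n·P = -42982.
Checking the remaining points: n·G = -50542, n·H = -46132.
Since n·G = -50542 ≠ -42982, G is off the plane and the points are not all coplanar.

No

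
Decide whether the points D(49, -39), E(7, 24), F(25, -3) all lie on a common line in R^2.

Yes

DE = (-42, 63), DF = (-24, 36).
Checking proportionality: DF = 4/7·DE, so the vectors are parallel and the points are collinear.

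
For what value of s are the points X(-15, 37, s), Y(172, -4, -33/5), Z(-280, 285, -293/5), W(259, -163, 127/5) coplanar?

-57/5

The points are coplanar iff XY · (XZ × XW) = 0.
Expanding, this is linear in s: (-46725)s + (-532665) = 0.
So s = -57/5.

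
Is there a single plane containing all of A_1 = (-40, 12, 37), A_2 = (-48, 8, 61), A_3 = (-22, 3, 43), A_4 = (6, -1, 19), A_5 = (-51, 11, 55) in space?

The plane through A_1, A_2, A_3 has normal n = A_1A_2 × A_1A_3 = (192, 480, 144) and equation n·P = 3408.
Checking the remaining points: n·A_4 = 3408, n·A_5 = 3408.
All equal 3408, so all 5 points lie in one plane.

Yes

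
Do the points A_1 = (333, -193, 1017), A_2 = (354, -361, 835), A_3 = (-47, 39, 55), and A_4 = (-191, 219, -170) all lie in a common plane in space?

With A_1 as base: A_1A_2 = (21, -168, -182), A_1A_3 = (-380, 232, -962), A_1A_4 = (-524, 412, -1187).
A_1A_3 × A_1A_4 = (120960, 53028, -34992).
A_1A_2 · (A_1A_3 × A_1A_4) = 0.
The scalar triple product vanishes, so the four points are coplanar.

Yes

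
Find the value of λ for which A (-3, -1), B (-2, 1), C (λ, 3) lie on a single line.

The three points are collinear iff det[AB; AC] = 0.
This determinant is linear in λ: (-2)λ + (-2) = 0, so λ = -1.

-1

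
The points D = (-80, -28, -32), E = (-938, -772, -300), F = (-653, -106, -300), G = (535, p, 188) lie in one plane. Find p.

374

Normal to plane DEF: n = (178488, -76380, -359388); plane equation n·P = -639984.
Requiring n·G = -639984: (-76380)p + (27926136) = -639984.
So p = 374.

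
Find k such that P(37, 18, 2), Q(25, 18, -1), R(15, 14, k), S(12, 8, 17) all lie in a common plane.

5

The points are coplanar iff PQ · (PR × PS) = 0.
Expanding, this is linear in k: (-120)k + (600) = 0.
So k = 5.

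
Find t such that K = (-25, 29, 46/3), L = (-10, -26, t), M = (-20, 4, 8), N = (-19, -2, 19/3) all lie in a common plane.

Coplanarity ⇔ det[KL; KM; KN] = 0.
Expanding, this is linear in t: (-5)t + (-40/3) = 0.
So t = -8/3.

-8/3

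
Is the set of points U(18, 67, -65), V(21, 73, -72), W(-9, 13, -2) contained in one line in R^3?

Yes

UV = (3, 6, -7), UW = (-27, -54, 63).
UV × UW = (0, 0, 0).
The cross product vanishes, so the three points are collinear.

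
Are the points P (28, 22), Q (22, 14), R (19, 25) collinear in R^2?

PQ = (-6, -8), PR = (-9, 3).
If collinear, PR would be a scalar multiple of PQ. But (-6)·(3) ≠ (-8)·(-9) (difference -90), so they are not parallel; the points are not collinear.

No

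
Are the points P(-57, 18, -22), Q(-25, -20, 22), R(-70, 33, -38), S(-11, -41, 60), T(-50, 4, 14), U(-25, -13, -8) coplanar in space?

No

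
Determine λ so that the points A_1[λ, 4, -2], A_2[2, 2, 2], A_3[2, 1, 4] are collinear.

Direction A_2A_3 = (0, -1, 2). From the y-coordinate of A_1, the parameter along the line is τ = (4 − 2)/(-1) = -2.
Then λ = 2 + (-2)·(0) = 2.

2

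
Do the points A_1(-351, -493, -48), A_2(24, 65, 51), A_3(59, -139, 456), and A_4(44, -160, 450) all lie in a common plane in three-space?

Yes

With A_1 as base: A_1A_2 = (375, 558, 99), A_1A_3 = (410, 354, 504), A_1A_4 = (395, 333, 498).
A_1A_3 × A_1A_4 = (8460, -5100, -3300).
A_1A_2 · (A_1A_3 × A_1A_4) = 0.
The scalar triple product vanishes, so the four points are coplanar.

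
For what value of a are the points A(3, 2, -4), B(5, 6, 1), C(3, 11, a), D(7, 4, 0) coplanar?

Normal to plane ABD: n = (6, 12, -12); plane equation n·P = 90.
Requiring n·C = 90: (-12)a + (150) = 90.
So a = 5.

5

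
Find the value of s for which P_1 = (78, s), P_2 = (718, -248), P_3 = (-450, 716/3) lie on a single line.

The three points are collinear iff det[P_1P_2; P_1P_3] = 0.
This determinant is linear in s: (-1168)s + (65408/3) = 0, so s = 56/3.

56/3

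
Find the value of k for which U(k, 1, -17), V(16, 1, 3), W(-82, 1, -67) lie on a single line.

-12

Collinearity requires UV × UW = 0; each component is linear in k.
The y-component gives (-70)k + (-840) = 0, so k = -12.
The remaining components then also vanish.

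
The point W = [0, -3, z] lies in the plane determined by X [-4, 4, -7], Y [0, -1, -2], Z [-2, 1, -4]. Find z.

The plane through X, Y, Z has equation −2y − 2z = 6.
Substituting W: (-2)z + (6) = 6, so z = 0.

0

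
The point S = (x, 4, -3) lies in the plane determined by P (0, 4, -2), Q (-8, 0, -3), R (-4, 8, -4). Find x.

-4

The plane through P, Q, R has equation 12x − 12y − 48z = 48.
Substituting S: (12)x + (96) = 48, so x = -4.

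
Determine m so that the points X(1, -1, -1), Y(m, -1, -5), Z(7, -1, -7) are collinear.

Direction XZ = (6, 0, -6). From the z-coordinate of Y, the parameter along the line is τ = (-5 − (-1))/(-6) = 2/3.
Then m = 1 + 2/3·(6) = 5.

5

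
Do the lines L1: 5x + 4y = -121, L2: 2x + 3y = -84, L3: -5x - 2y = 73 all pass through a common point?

Intersecting L1 and L2: solving the 2×2 system gives (x, y) = (-27/7, -178/7).
Substitute into L3: (-5)(-27/7) + (-2)(-178/7) = 491/7.
But L3 requires 73 ≠ 491/7, so the three lines have no common point.

No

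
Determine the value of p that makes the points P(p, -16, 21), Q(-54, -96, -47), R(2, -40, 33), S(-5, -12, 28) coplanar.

The points are coplanar iff PQ · (PR × PS) = 0.
Expanding, this is linear in p: (2520)p + (25200) = 0.
So p = -10.

-10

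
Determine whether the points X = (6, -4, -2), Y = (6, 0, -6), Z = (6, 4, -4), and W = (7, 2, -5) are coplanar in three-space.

No

A normal to the plane through X, Y, Z is n = XY × XZ = (24, 0, 0).
The plane has equation n·P = 144. For W: n·W = 168.
168 ≠ 144, so W is off the plane.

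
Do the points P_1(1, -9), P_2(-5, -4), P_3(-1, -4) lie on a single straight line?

P_1P_2 = (-6, 5), P_1P_3 = (-2, 5).
If collinear, P_1P_3 would be a scalar multiple of P_1P_2. But (-6)·(5) ≠ (5)·(-2) (difference -20), so they are not parallel; the points are not collinear.

No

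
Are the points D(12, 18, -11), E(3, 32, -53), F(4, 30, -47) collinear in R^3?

No

DE = (-9, 14, -42), DF = (-8, 12, -36).
Comparing components 3 and 1: (-42)(-8) − (-9)(-36) = 12 ≠ 0, so DE and DF are not parallel and the points are not collinear.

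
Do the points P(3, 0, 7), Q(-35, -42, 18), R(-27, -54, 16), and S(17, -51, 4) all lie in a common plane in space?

No

With P as base: PQ = (-38, -42, 11), PR = (-30, -54, 9), PS = (14, -51, -3).
PR × PS = (621, 36, 2286).
PQ · (PR × PS) = 36.
Since 36 ≠ 0, the four points are not coplanar.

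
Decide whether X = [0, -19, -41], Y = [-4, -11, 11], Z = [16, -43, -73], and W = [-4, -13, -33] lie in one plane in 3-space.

Yes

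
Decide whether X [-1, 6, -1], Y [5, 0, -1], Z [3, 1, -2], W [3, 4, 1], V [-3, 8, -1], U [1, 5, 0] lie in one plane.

The plane through X, Y, Z has normal n = XY × XZ = (6, 6, -6) and equation n·P = 36.
Checking the remaining points: n·W = 36, n·V = 36, n·U = 36.
All equal 36, so all 6 points lie in one plane.

Yes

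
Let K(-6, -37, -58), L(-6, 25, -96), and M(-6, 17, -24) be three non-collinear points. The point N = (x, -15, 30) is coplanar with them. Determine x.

-6

The plane through K, L, M has equation 4160x = -24960.
Substituting N: (4160)x + (0) = -24960, so x = -6.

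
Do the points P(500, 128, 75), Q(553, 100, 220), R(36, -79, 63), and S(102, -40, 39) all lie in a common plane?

The four points are coplanar iff the 3×3 determinant with rows PQ, PR, PS is zero.
Rows: (53, -28, 145), (-464, -207, -12), (-398, -168, -36).
Expanding along the first row: (53)(5436) − (-28)(11928) + (145)(-4434) = -20838.
Nonzero ⇒ not coplanar.

No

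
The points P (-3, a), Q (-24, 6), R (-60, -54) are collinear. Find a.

41

The three points are collinear iff det[PQ; PR] = 0.
This determinant is linear in a: (-36)a + (1476) = 0, so a = 41.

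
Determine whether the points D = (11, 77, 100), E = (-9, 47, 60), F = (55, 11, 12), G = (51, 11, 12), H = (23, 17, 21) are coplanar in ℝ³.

No

The plane through D, E, F has normal n = DE × DF = (0, -3520, 2640) and equation n·P = -7040.
Checking the remaining points: n·G = -7040, n·H = -4400.
Since n·H = -4400 ≠ -7040, H is off the plane and the points are not all coplanar.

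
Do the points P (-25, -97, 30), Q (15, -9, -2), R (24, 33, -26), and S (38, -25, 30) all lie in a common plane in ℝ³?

Yes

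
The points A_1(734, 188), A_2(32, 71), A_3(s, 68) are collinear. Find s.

The three points are collinear iff det[A_1A_2; A_1A_3] = 0.
This determinant is linear in s: (117)s + (-1638) = 0, so s = 14.

14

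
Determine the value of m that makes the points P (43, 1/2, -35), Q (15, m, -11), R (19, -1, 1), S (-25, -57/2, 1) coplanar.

Normal to plane PRS: n = (990, -1584, 594); plane equation n·X = 20988.
Requiring n·Q = 20988: (-1584)m + (8316) = 20988.
So m = -8.

-8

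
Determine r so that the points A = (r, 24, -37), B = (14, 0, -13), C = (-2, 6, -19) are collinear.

-50

Collinearity requires AB × AC = 0; each component is linear in r.
The y-component gives (-6)r + (-300) = 0, so r = -50.
The remaining components then also vanish.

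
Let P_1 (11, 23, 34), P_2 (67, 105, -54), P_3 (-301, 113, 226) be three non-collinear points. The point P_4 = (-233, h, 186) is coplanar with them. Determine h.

90

The plane through P_1, P_2, P_3 has equation 23664x + 16704y + 30624z = 1685712.
Substituting P_4: (16704)h + (182352) = 1685712, so h = 90.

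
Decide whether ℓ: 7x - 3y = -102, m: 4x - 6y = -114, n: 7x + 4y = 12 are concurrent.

Intersecting ℓ and m: solving the 2×2 system gives (x, y) = (-9, 13).
Substitute into n: (7)(-9) + (4)(13) = -11.
But n requires 12 ≠ -11, so the three lines have no common point.

No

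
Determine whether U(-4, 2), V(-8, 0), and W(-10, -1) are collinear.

UV = (-4, -2), UW = (-6, -3).
det[UV; UW] = (-4)(-3) − (-2)(-6) = 0.
The determinant is zero, so the points are collinear.

Yes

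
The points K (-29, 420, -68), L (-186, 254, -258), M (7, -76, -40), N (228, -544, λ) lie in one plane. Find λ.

Normal to plane KLM: n = (-98888, -2444, 83848); plane equation n·P = -3860392.
Requiring n·N = -3860392: (83848)λ + (-21216928) = -3860392.
So λ = 207.

207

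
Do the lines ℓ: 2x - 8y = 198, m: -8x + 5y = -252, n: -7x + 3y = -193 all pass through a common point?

Yes

Intersecting ℓ and m: solving the 2×2 system gives (x, y) = (19, -20).
Substitute into n: (-7)(19) + (3)(-20) = -193.
This equals -193, so (19, -20) lies on all three lines and they are concurrent.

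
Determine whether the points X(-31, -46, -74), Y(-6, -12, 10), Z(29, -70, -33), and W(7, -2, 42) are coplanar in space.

Yes

A normal to the plane through X, Y, Z is n = XY × XZ = (3410, 4015, -2640).
The plane has equation n·P = -95040. For W: n·W = -95040.
Equal, so W lies in the plane and all four are coplanar.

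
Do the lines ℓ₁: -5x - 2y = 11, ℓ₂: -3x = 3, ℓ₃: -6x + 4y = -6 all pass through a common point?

Yes

Intersecting ℓ₁ and ℓ₂: solving the 2×2 system gives (x, y) = (-1, -3).
Substitute into ℓ₃: (-6)(-1) + (4)(-3) = -6.
This equals -6, so (-1, -3) lies on all three lines and they are concurrent.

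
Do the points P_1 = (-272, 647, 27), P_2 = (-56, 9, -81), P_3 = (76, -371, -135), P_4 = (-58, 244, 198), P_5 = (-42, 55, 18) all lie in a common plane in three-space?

The plane through P_1, P_2, P_3 has normal n = P_1P_2 × P_1P_3 = (-6588, -2592, 2136) and equation n·P = 172584.
Checking the remaining points: n·P_4 = 172584, n·P_5 = 172584.
All equal 172584, so all 5 points lie in one plane.

Yes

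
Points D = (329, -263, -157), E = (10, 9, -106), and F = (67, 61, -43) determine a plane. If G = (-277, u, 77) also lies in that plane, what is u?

445

Coplanarity requires DE · (DF × DG) = 0.
DE = (-319, 272, 51), DF = (-262, 324, 114); the triple product is linear in u with coefficient 23004 and constant term -10236780.
Setting it to zero: u = 445.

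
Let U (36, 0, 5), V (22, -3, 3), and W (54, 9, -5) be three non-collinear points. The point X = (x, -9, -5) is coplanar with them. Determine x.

-12

A normal to the plane is n = UV × UW = (48, -176, -72).
X lies in the plane iff n · UX = 0.
This gives (48)x + (576) = 0, so x = -12.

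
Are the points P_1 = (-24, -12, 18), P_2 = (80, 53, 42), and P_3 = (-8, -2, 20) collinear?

P_1P_2 = (104, 65, 24), P_1P_3 = (16, 10, 2).
P_1P_2 × P_1P_3 = (-110, 176, 0).
The cross product is nonzero, so the points do not lie on one line.

No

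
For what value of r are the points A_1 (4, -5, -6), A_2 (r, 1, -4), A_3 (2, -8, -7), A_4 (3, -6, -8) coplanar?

Coplanarity ⇔ det[A_1A_2; A_1A_3; A_1A_4] = 0.
Expanding, this is linear in r: (5)r + (-40) = 0.
So r = 8.

8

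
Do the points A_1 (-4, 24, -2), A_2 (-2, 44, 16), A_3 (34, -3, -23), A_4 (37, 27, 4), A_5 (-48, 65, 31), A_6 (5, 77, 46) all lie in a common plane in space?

Yes

The plane through A_1, A_2, A_3 has normal n = A_1A_2 × A_1A_3 = (66, 726, -814) and equation n·P = 18788.
Checking the remaining points: n·A_4 = 18788, n·A_5 = 18788, n·A_6 = 18788.
All equal 18788, so all 6 points lie in one plane.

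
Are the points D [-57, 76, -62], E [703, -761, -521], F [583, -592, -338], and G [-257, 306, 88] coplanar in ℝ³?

Yes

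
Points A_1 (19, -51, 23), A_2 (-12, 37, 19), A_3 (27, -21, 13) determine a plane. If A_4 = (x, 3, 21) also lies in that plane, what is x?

Coplanarity requires A_1A_2 · (A_1A_3 × A_1A_4) = 0.
A_1A_2 = (-31, 88, -4), A_1A_3 = (8, 30, -10); the triple product is linear in x with coefficient -760 and constant term -760.
Setting it to zero: x = -1.

-1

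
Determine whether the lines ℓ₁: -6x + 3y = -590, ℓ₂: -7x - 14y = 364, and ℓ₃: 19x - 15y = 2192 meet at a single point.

The three lines meet at one point iff the augmented coefficient matrix [aᵢ bᵢ cᵢ] has rank < 3, i.e. its determinant vanishes.
Here the determinant is -742.
Nonzero, so no common point exists.

No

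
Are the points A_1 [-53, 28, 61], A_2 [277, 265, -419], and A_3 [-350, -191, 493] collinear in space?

A_1A_2 = (330, 237, -480), A_1A_3 = (-297, -219, 432).
Comparing components 2 and 3: (237)(432) − (-480)(-219) = -2736 ≠ 0, so A_1A_2 and A_1A_3 are not parallel and the points are not collinear.

No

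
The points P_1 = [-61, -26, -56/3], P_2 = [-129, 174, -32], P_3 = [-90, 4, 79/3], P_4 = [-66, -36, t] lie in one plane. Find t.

3

Normal to plane P_1P_2P_3: n = (9400, 10340/3, 3760); plane equation n·P = -733200.
Requiring n·P_4 = -733200: (3760)t + (-744480) = -733200.
So t = 3.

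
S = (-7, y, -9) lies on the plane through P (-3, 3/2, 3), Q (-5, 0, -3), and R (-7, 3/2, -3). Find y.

-3/2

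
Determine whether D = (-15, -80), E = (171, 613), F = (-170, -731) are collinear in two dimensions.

No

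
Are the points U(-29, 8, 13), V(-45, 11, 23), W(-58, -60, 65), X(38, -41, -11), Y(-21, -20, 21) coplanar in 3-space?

The plane through U, V, W has normal n = UV × UW = (836, 542, 1175) and equation n·P = -4633.
Checking the remaining points: n·X = -3379, n·Y = -3721.
Since n·X = -3379 ≠ -4633, X is off the plane and the points are not all coplanar.

No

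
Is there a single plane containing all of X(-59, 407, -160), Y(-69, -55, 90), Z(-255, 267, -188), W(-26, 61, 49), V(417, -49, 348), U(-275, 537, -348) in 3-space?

The plane through X, Y, Z has normal n = XY × XZ = (47936, -49280, -89152) and equation n·P = -8620864.
Checking the remaining points: n·W = -8620864, n·V = -8620864, n·U = -8620864.
All equal -8620864, so all 6 points lie in one plane.

Yes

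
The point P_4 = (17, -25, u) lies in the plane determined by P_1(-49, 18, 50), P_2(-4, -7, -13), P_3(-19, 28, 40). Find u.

-50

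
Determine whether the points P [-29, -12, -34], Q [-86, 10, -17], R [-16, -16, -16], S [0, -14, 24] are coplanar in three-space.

No

The four points are coplanar iff the 3×3 determinant with rows PQ, PR, PS is zero.
Rows: (-57, 22, 17), (13, -4, 18), (29, -2, 58).
Expanding along the first row: (-57)(-196) − (22)(232) + (17)(90) = 7598.
Nonzero ⇒ not coplanar.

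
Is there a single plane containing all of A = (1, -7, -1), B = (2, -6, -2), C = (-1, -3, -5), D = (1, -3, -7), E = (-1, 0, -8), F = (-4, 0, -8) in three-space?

The plane through A, B, C has normal n = AB × AC = (0, 6, 6) and equation n·P = -48.
Checking the remaining points: n·D = -60, n·E = -48, n·F = -48.
Since n·D = -60 ≠ -48, D is off the plane and the points are not all coplanar.

No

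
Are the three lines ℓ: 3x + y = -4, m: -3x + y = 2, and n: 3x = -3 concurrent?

Yes

The three lines meet at one point iff the augmented coefficient matrix [aᵢ bᵢ cᵢ] has rank < 3, i.e. its determinant vanishes.
Here the determinant is 0.
It vanishes, so the lines are concurrent at (-1, -1).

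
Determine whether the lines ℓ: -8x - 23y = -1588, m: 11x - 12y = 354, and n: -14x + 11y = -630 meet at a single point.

Lines aᵢx + bᵢy = cᵢ with pairwise distinct directions are concurrent exactly when det[aᵢ bᵢ cᵢ] = 0.
Here the determinant is -94.
Nonzero, so no common point exists.

No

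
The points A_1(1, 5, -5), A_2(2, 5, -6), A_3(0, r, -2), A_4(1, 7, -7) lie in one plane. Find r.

Normal to plane A_1A_2A_4: n = (2, 2, 2); plane equation n·P = 2.
Requiring n·A_3 = 2: (2)r + (-4) = 2.
So r = 3.

3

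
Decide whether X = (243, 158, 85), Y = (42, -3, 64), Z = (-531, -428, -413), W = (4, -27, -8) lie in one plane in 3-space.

No

The four points are coplanar iff the 3×3 determinant with rows XY, XZ, XW is zero.
Rows: (-201, -161, -21), (-774, -586, -498), (-239, -185, -93).
Expanding along the first row: (-201)(-37632) − (-161)(-47040) + (-21)(3136) = -75264.
Nonzero ⇒ not coplanar.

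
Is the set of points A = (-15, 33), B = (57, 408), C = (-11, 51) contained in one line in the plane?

AB = (72, 375), AC = (4, 18).
det[AB; AC] = (72)(18) − (375)(4) = -204.
The determinant is nonzero, so they are not collinear.

No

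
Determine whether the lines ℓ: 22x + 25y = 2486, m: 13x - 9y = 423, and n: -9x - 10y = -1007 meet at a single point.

The three lines meet at one point iff the augmented coefficient matrix [aᵢ bᵢ cᵢ] has rank < 3, i.e. its determinant vanishes.
Here the determinant is 0.
It vanishes, so the lines are concurrent at (63, 44).

Yes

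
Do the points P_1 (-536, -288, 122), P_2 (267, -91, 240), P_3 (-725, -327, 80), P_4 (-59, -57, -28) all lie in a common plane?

Yes

A normal to the plane through P_1, P_2, P_3 is n = P_1P_2 × P_1P_3 = (-3672, 11424, 5916).
The plane has equation n·P = -600168. For P_4: n·P_4 = -600168.
Equal, so P_4 lies in the plane and all four are coplanar.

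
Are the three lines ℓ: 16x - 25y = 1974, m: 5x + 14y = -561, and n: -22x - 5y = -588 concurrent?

Yes

The three lines meet at one point iff the augmented coefficient matrix [aᵢ bᵢ cᵢ] has rank < 3, i.e. its determinant vanishes.
Here the determinant is 0.
It vanishes, so the lines are concurrent at (39, -54).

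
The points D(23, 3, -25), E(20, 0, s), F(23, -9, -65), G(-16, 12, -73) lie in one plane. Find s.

-41

Coplanarity ⇔ det[DE; DF; DG] = 0.
Expanding, this is linear in s: (-468)s + (-19188) = 0.
So s = -41.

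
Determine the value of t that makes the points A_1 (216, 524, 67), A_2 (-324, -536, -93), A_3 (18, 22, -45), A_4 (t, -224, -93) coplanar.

-90

The points are coplanar iff A_1A_2 · (A_1A_3 × A_1A_4) = 0.
Expanding, this is linear in t: (38400)t + (3456000) = 0.
So t = -90.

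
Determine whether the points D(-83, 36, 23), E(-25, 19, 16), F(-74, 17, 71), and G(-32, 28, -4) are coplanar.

Yes

The four points are coplanar iff the 3×3 determinant with rows DE, DF, DG is zero.
Rows: (58, -17, -7), (9, -19, 48), (51, -8, -27).
Expanding along the first row: (58)(897) − (-17)(-2691) + (-7)(897) = 0.
Zero determinant ⇒ coplanar.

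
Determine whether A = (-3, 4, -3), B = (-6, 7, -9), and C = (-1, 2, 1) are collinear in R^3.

Yes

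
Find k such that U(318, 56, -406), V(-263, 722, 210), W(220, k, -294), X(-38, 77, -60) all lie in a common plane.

Normal to plane UVX: n = (217500, -18270, 224895); plane equation n·P = -23165490.
Requiring n·W = -23165490: (-18270)k + (-18269130) = -23165490.
So k = 268.

268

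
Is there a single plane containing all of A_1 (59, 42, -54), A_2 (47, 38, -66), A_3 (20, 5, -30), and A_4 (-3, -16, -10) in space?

The four points are coplanar iff the 3×3 determinant with rows A_1A_2, A_1A_3, A_1A_4 is zero.
Rows: (-12, -4, -12), (-39, -37, 24), (-62, -58, 44).
Expanding along the first row: (-12)(-236) − (-4)(-228) + (-12)(-32) = 2304.
Nonzero ⇒ not coplanar.

No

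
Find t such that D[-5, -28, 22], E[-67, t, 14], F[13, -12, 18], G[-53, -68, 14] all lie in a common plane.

Normal to plane DFG: n = (-288, 336, 48); plane equation n·P = -6912.
Requiring n·E = -6912: (336)t + (19968) = -6912.
So t = -80.

-80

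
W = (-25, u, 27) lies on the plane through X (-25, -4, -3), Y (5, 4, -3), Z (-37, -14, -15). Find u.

The plane through X, Y, Z has equation −96x + 360y − 204z = 1572.
Substituting W: (360)u + (-3108) = 1572, so u = 13.

13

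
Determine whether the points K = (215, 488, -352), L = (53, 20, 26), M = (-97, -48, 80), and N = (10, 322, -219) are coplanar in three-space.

With K as base: KL = (-162, -468, 378), KM = (-312, -536, 432), KN = (-205, -166, 133).
KM × KN = (424, -47064, -58088).
KL · (KM × KN) = 0.
The scalar triple product vanishes, so the four points are coplanar.

Yes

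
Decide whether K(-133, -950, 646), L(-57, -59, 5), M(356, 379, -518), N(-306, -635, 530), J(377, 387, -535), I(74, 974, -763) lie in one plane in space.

No

The plane through K, L, M has normal n = KL × KM = (-185235, -224985, -334695) and equation n·P = 22159035.
Checking the remaining points: n·N = 22159035, n·J = 22159035, n·I = 22529505.
Since n·I = 22529505 ≠ 22159035, I is off the plane and the points are not all coplanar.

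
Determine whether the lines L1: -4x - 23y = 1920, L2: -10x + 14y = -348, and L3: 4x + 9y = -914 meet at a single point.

No

Intersecting L1 and L2: solving the 2×2 system gives (x, y) = (-66, -72).
Substitute into L3: (4)(-66) + (9)(-72) = -912.
But L3 requires -914 ≠ -912, so the three lines have no common point.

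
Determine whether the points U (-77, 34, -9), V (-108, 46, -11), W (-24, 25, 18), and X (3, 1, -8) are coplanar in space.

Yes

With U as base: UV = (-31, 12, -2), UW = (53, -9, 27), UX = (80, -33, 1).
UW × UX = (882, 2107, -1029).
UV · (UW × UX) = 0.
The scalar triple product vanishes, so the four points are coplanar.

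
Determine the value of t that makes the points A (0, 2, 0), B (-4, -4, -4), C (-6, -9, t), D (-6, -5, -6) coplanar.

Normal to plane ABD: n = (8, 0, -8); plane equation n·P = 0.
Requiring n·C = 0: (-8)t + (-48) = 0.
So t = -6.

-6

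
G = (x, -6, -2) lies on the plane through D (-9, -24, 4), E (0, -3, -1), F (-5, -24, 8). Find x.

-3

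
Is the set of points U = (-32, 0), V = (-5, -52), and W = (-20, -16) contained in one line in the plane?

UV = (27, -52), UW = (12, -16).
det[UV; UW] = (27)(-16) − (-52)(12) = 192.
The determinant is nonzero, so they are not collinear.

No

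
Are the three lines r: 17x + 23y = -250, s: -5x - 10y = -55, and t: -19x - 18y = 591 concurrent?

Intersecting r and s: solving the 2×2 system gives (x, y) = (-753/11, 437/11).
Substitute into t: (-19)(-753/11) + (-18)(437/11) = 6441/11.
But t requires 591 ≠ 6441/11, so the three lines have no common point.

No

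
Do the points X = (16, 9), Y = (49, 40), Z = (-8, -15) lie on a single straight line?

No

XY = (33, 31), XZ = (-24, -24).
det[XY; XZ] = (33)(-24) − (31)(-24) = -48.
The determinant is nonzero, so they are not collinear.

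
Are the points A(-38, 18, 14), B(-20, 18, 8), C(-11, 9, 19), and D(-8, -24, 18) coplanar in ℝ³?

The four points are coplanar iff the 3×3 determinant with rows AB, AC, AD is zero.
Rows: (18, 0, -6), (27, -9, 5), (30, -42, 4).
Expanding along the first row: (18)(174) − (0)(-42) + (-6)(-864) = 8316.
Nonzero ⇒ not coplanar.

No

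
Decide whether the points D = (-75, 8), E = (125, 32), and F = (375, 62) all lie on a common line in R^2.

Yes

DE = (200, 24), DF = (450, 54).
det[DE; DF] = (200)(54) − (24)(450) = 0.
The determinant is zero, so the points are collinear.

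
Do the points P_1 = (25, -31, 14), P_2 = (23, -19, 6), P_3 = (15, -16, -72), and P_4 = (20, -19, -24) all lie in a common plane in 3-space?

A normal to the plane through P_1, P_2, P_3 is n = P_1P_2 × P_1P_3 = (-912, -92, 90).
The plane has equation n·P = -18688. For P_4: n·P_4 = -18652.
-18652 ≠ -18688, so P_4 is off the plane.

No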